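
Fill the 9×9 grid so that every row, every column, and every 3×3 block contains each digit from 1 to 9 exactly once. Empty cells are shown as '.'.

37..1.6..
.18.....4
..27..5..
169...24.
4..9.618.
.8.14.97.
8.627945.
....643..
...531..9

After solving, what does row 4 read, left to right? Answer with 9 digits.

169387245

row 2, column 7 = 7: row 2 has {1,4,8}; col 7 has {1,2,3,4,5,6,9}; box has {4,5,6} → only 7 remains.
row 7, column 2 = 3: row 7 has {2,4,5,6,7,8,9}; col 2 has {1,6,7,8}; box has {6,8} → only 3 remains.
row 7, column 9 = 1: row 7 has {2,3,4,5,6,7,8,9}; col 9 has {4,9}; box has {3,4,5,9} → only 1 remains.
row 8, column 4 = 8: row 8 has {3,4,6}; col 4 has {1,2,5,7,9}; box has {1,2,3,4,5,6,7,9} → only 8 remains.
row 8, column 8 = 2: row 8 has {3,4,6,8}; col 8 has {4,5,7,8}; box has {1,3,4,5,9} → only 2 remains.
row 8, column 9 = 7: row 8 has {2,3,4,6,8}; col 9 has {1,4,9}; box has {1,2,3,4,5,9} → only 7 remains.
row 9, column 7 = 8: row 9 has {1,3,5,9}; col 7 has {1,2,3,4,5,6,7,9}; box has {1,2,3,4,5,7,9} → only 8 remains.
row 9, column 8 = 6: row 9 has {1,3,5,8,9}; col 8 has {2,4,5,7,8}; box has {1,2,3,4,5,7,8,9} → only 6 remains.
row 1, column 4 = 4: row 1 has {1,3,6,7}; col 4 has {1,2,5,7,8,9}; box has {1,7} → only 4 remains.
row 1, column 8 = 9: row 1 has {1,3,4,6,7}; col 8 has {2,4,5,6,7,8}; box has {4,5,6,7} → only 9 remains.
row 2, column 8 = 3: row 2 has {1,4,7,8}; col 8 has {2,4,5,6,7,8,9}; box has {4,5,6,7,9} → only 3 remains.
row 3, column 8 = 1: row 3 has {2,5,7}; col 8 has {2,3,4,5,6,7,8,9}; box has {3,4,5,6,7,9} → only 1 remains.
row 3, column 9 = 8: row 3 has {1,2,5,7}; col 9 has {1,4,7,9}; box has {1,3,4,5,6,7,9} → only 8 remains.
row 4, column 4 = 3: row 4 has {1,2,4,6,9}; col 4 has {1,2,4,5,7,8,9}; box has {1,4,6,9} → only 3 remains.
row 4, column 9 = 5: row 4 has {1,2,3,4,6,9}; col 9 has {1,4,7,8,9}; box has {1,2,4,7,8,9} → only 5 remains.
row 5, column 9 = 3: row 5 has {1,4,6,8,9}; col 9 has {1,4,5,7,8,9}; box has {1,2,4,5,7,8,9} → only 3 remains.
row 6, column 9 = 6: row 6 has {1,4,7,8,9}; col 9 has {1,3,4,5,7,8,9}; box has {1,2,3,4,5,7,8,9} → only 6 remains.
row 1, column 3 = 5: row 1 has {1,3,4,6,7,9}; col 3 has {2,6,8,9}; box has {1,2,3,7,8} → only 5 remains.
row 1, column 9 = 2: row 1 has {1,3,4,5,6,7,9}; col 9 has {1,3,4,5,6,7,8,9}; box has {1,3,4,5,6,7,8,9} → only 2 remains.
row 2, column 4 = 6: row 2 has {1,3,4,7,8}; col 4 has {1,2,3,4,5,7,8,9}; box has {1,4,7} → only 6 remains.
row 3, column 5 = 9: row 3 has {1,2,5,7,8}; col 5 has {1,3,4,6,7}; box has {1,4,6,7} → only 9 remains.
row 3, column 6 = 3: row 3 has {1,2,5,7,8,9}; col 6 has {1,4,6,9}; box has {1,4,6,7,9} → only 3 remains.
row 4, column 5 = 8: row 4 has {1,2,3,4,5,6,9}; col 5 has {1,3,4,6,7,9}; box has {1,3,4,6,9} → only 8 remains.
row 4, column 6 = 7: row 4 has {1,2,3,4,5,6,8,9}; col 6 has {1,3,4,6,9}; box has {1,3,4,6,8,9} → only 7 remains.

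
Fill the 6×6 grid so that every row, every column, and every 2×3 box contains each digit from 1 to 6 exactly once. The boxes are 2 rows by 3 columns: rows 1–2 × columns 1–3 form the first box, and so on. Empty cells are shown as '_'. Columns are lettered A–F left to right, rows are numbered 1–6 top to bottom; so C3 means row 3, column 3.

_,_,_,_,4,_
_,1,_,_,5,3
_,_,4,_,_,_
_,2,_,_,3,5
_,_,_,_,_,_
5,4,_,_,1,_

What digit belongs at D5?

A2 = 4: in row 2, 4 can only go here (every other open cell in that row sees a 4).
B3 = 5: in row 3, 5 can only go here (every other open cell in that row sees a 5).
C1 = 5: in row 1, 5 can only go here (every other open cell in that row sees a 5).
A3 = 3: in row 3, 3 can only go here (every other open cell in that row sees a 3).
B1 = 3: in row 1, 3 can only go here (every other open cell in that row sees a 3).
B5 = 6: row 5 has {}; col 2 has {1,2,3,4,5}; box has {4,5} → only 6 remains.
E5 = 2: row 5 has {6}; col 5 has {1,3,4,5}; box has {1} → only 2 remains.
F5 = 4: row 5 has {2,6}; col 6 has {3,5}; box has {1,2} → only 4 remains.
F6 = 6: row 6 has {1,4,5}; col 6 has {3,4,5}; box has {1,2,4} → only 6 remains.
E3 = 6: row 3 has {3,4,5}; col 5 has {1,2,3,4,5}; box has {3,5} → only 6 remains.
A5 = 1: row 5 has {2,4,6}; col 1 has {3,4,5}; box has {4,5,6} → only 1 remains.
C5 = 3: row 5 has {1,2,4,6}; col 3 has {4,5}; box has {1,4,5,6} → only 3 remains.
D5 = 5: row 5 has {1,2,3,4,6}; col 4 has {}; box has {1,2,4,6} → only 5 remains.

5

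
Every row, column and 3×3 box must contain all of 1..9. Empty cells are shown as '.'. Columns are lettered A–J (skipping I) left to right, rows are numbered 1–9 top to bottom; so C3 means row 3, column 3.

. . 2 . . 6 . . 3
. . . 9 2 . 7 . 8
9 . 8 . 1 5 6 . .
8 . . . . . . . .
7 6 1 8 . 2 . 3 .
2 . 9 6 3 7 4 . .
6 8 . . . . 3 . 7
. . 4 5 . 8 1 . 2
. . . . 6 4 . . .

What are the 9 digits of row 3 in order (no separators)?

F2 = 3 (sole candidate).
J3 = 4: row 3 has {1,5,6,8,9}; col 9 has {2,3,7,8}; box has {3,6,7,8} → only 4 remains.
B6 = 5 (sole candidate).
J6 = 1 (sole candidate).
C7 = 5 (sole candidate).
E7 = 9 (sole candidate).
F7 = 1 (sole candidate).
H7 = 4 (sole candidate).
A8 = 3 (sole candidate).
E8 = 7 (sole candidate).
A9 = 1 (sole candidate).
C9 = 7 (sole candidate).
C2 = 6 (sole candidate).
D3 = 7: row 3 has {1,4,5,6,8,9}; col 4 has {5,6,8,9}; box has {1,2,3,5,6,9} → only 7 remains.
H3 = 2: row 3 has {1,4,5,6,7,8,9}; col 8 has {3,4}; box has {3,4,6,7,8} → only 2 remains.
C4 = 3 (sole candidate).
F4 = 9 (sole candidate).
H6 = 8 (sole candidate).
D7 = 2 (sole candidate).
B8 = 9 (sole candidate).
H8 = 6 (sole candidate).
B9 = 2 (sole candidate).
D9 = 3 (sole candidate).
D1 = 4 (sole candidate).
E1 = 8 (sole candidate).
B3 = 3: row 3 has {1,2,4,5,6,7,8,9}; col 2 has {2,5,6,8,9}; box has {2,6,8,9} → only 3 remains.

938715624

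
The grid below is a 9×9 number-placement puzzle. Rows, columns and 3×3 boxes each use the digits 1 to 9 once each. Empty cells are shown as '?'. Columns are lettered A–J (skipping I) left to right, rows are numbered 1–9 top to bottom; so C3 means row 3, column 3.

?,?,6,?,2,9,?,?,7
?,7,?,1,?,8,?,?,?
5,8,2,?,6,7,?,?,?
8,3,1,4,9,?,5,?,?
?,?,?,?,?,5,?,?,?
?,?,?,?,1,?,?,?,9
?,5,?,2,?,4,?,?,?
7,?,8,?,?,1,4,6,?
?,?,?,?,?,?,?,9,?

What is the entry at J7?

8

D3 = 3 (sole candidate).
D1 = 5 (sole candidate).
E2 = 4 (sole candidate).
D8 = 9 (sole candidate).
B8 = 2 (sole candidate).
G3 = 9 (hidden single in row 3).
H4 = 7 (hidden single in row 4).
C6 = 5 (hidden single in row 6).
D6 = 7 (hidden single in row 6).
C5 = 7 (hidden single in row 5).
A7 = 6 (hidden single in row 7).
C7 = 9 (hidden single in row 7).
C2 = 3 (sole candidate).
C9 = 4 (sole candidate).
A2 = 9 (sole candidate).
B9 = 1 (sole candidate).
B1 = 4 (sole candidate).
B6 = 6 (sole candidate).
A9 = 3 (sole candidate).
F9 = 6 (sole candidate).
A1 = 1 (sole candidate).
F4 = 2 (sole candidate).
J4 = 6 (sole candidate).
B5 = 9 (sole candidate).
F6 = 3 (sole candidate).
D9 = 8 (sole candidate).
D5 = 6 (sole candidate).
E5 = 8 (sole candidate).
G2 = 6 (hidden single in row 2).
H2 = 5 (hidden single in column 8).
J2 = 2 (sole candidate).
J9 = 5 (sole candidate).
J8 = 3 (sole candidate).
E9 = 7 (sole candidate).
G9 = 2 (sole candidate).
G6 = 8 (sole candidate).
E7 = 3 (sole candidate).
E8 = 5 (sole candidate).
G1 = 3 (sole candidate).
H1 = 8 (sole candidate).
G5 = 1 (sole candidate).
J5 = 4 (sole candidate).
H6 = 2 (sole candidate).
G7 = 7 (sole candidate).
H7 = 1 (sole candidate).
J7 = 8: row 7 has {1,2,3,4,5,6,7,9}; col 9 has {2,3,4,5,6,7,9}; box has {1,2,3,4,5,6,7,9} → only 8 remains.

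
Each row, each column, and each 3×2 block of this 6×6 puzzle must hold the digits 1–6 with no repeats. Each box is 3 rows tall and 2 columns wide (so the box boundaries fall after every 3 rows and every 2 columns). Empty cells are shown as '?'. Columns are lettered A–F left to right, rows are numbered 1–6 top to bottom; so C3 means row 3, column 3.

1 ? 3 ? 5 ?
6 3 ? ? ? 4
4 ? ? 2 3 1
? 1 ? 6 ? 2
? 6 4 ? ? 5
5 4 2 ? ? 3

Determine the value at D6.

1

B1 = 2: row 1 has {1,3,5}; col 2 has {1,3,4,6}; box has {1,3,4,6} → only 2 remains.
D1 = 4: row 1 has {1,2,3,5}; col 4 has {2,6}; box has {2,3} → only 4 remains.
F1 = 6: row 1 has {1,2,3,4,5}; col 6 has {1,2,3,4,5}; box has {1,3,4,5} → only 6 remains.
E2 = 2: row 2 has {3,4,6}; col 5 has {3,5}; box has {1,3,4,5,6} → only 2 remains.
B3 = 5: row 3 has {1,2,3,4}; col 2 has {1,2,3,4,6}; box has {1,2,3,4,6} → only 5 remains.
C3 = 6: row 3 has {1,2,3,4,5}; col 3 has {2,3,4}; box has {2,3,4} → only 6 remains.
A4 = 3: row 4 has {1,2,6}; col 1 has {1,4,5,6}; box has {1,4,5,6} → only 3 remains.
C4 = 5: row 4 has {1,2,3,6}; col 3 has {2,3,4,6}; box has {2,4,6} → only 5 remains.
E4 = 4: row 4 has {1,2,3,5,6}; col 5 has {2,3,5}; box has {2,3,5} → only 4 remains.
A5 = 2: row 5 has {4,5,6}; col 1 has {1,3,4,5,6}; box has {1,3,4,5,6} → only 2 remains.
E5 = 1: row 5 has {2,4,5,6}; col 5 has {2,3,4,5}; box has {2,3,4,5} → only 1 remains.
D6 = 1: row 6 has {2,3,4,5}; col 4 has {2,4,6}; box has {2,4,5,6} → only 1 remains.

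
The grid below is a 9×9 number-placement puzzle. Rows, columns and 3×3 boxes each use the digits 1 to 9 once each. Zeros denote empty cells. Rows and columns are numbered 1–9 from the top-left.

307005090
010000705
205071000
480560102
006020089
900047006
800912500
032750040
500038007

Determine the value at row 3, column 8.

row 1, column 5 = 8 (sole candidate).
row 2, column 1 = 6 (sole candidate).
row 2, column 5 = 9 (sole candidate).
row 4, column 3 = 3 (sole candidate).
row 4, column 6 = 9 (sole candidate).
row 4, column 8 = 7 (sole candidate).
row 5, column 6 = 3 (sole candidate).
row 5, column 7 = 4 (sole candidate).
row 6, column 3 = 1 (sole candidate).
row 6, column 4 = 8 (sole candidate).
row 6, column 7 = 3 (sole candidate).
row 6, column 8 = 5 (sole candidate).
row 7, column 3 = 4 (sole candidate).
row 7, column 9 = 3 (sole candidate).
row 8, column 1 = 1 (sole candidate).
row 8, column 6 = 6 (sole candidate).
row 8, column 9 = 8 (sole candidate).
row 9, column 3 = 9 (sole candidate).
row 9, column 4 = 4 (sole candidate).
row 1, column 2 = 4 (sole candidate).
row 1, column 9 = 1 (sole candidate).
row 2, column 3 = 8 (sole candidate).
row 2, column 6 = 4 (sole candidate).
row 3, column 2 = 9 (sole candidate).
row 3, column 9 = 4 (sole candidate).
row 5, column 1 = 7 (sole candidate).
row 5, column 2 = 5 (sole candidate).
row 5, column 4 = 1 (sole candidate).
row 6, column 2 = 2 (sole candidate).
row 7, column 8 = 6 (sole candidate).
row 8, column 7 = 9 (sole candidate).
row 9, column 2 = 6 (sole candidate).
row 9, column 7 = 2 (sole candidate).
row 9, column 8 = 1 (sole candidate).
row 1, column 7 = 6 (sole candidate).
row 3, column 7 = 8 (sole candidate).
row 3, column 8 = 3: row 3 has {1,2,4,5,7,8,9}; col 8 has {1,4,5,6,7,8,9}; box has {1,4,5,6,7,8,9} → only 3 remains.

3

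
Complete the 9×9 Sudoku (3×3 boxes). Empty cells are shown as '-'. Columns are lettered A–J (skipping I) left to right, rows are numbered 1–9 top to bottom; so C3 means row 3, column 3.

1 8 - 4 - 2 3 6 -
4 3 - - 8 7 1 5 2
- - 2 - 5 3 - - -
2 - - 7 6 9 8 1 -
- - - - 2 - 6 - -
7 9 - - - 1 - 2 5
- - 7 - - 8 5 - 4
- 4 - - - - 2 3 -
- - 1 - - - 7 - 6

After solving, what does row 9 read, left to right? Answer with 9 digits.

E1 = 9 (sole candidate).
J1 = 7 (sole candidate).
D2 = 6 (sole candidate).
D3 = 1 (sole candidate).
B4 = 5 (sole candidate).
J4 = 3 (sole candidate).
B5 = 1 (sole candidate).
J5 = 9 (sole candidate).
G6 = 4 (sole candidate).
H7 = 9 (sole candidate).
B9 = 2: row 9 has {1,6,7}; col 2 has {1,3,4,5,8,9}; box has {1,4,7} → only 2 remains.
H9 = 8: row 9 has {1,2,6,7}; col 8 has {1,2,3,5,6,9}; box has {2,3,4,5,6,7,9} → only 8 remains.
C1 = 5 (sole candidate).
C2 = 9 (sole candidate).
A3 = 6 (sole candidate).
B3 = 7 (sole candidate).
G3 = 9 (sole candidate).
H3 = 4 (sole candidate).
J3 = 8 (sole candidate).
C4 = 4 (sole candidate).
H5 = 7 (sole candidate).
E6 = 3 (sole candidate).
A7 = 3 (sole candidate).
B7 = 6 (sole candidate).
D7 = 2 (sole candidate).
E7 = 1 (sole candidate).
C8 = 8 (sole candidate).
E8 = 7 (sole candidate).
J8 = 1 (sole candidate).
E9 = 4: row 9 has {1,2,6,7,8}; col 5 has {1,2,3,5,6,7,8,9}; box has {1,2,7,8} → only 4 remains.
F9 = 5: row 9 has {1,2,4,6,7,8}; col 6 has {1,2,3,7,8,9}; box has {1,2,4,7,8} → only 5 remains.
A5 = 8 (sole candidate).
C5 = 3 (sole candidate).
D5 = 5 (sole candidate).
F5 = 4 (sole candidate).
C6 = 6 (sole candidate).
D6 = 8 (sole candidate).
D8 = 9 (sole candidate).
F8 = 6 (sole candidate).
A9 = 9: row 9 has {1,2,4,5,6,7,8}; col 1 has {1,2,3,4,6,7,8}; box has {1,2,3,4,6,7,8} → only 9 remains.
D9 = 3: row 9 has {1,2,4,5,6,7,8,9}; col 4 has {1,2,4,5,6,7,8,9}; box has {1,2,4,5,6,7,8,9} → only 3 remains.

921345786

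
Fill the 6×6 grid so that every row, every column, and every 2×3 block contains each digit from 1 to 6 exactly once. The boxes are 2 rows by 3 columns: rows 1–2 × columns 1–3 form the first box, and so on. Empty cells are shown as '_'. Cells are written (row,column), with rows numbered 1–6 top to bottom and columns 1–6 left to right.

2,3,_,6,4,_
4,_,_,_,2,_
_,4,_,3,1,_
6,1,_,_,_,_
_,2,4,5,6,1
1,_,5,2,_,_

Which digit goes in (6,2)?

6

(1,3) = 1: row 1 has {2,3,4,6}; col 3 has {4,5}; box has {2,3,4} → only 1 remains.
(1,6) = 5: row 1 has {1,2,3,4,6}; col 6 has {1}; box has {2,4,6} → only 5 remains.
(2,3) = 6: row 2 has {2,4}; col 3 has {1,4,5}; box has {1,2,3,4} → only 6 remains.
(2,4) = 1: row 2 has {2,4,6}; col 4 has {2,3,5,6}; box has {2,4,5,6} → only 1 remains.
(2,6) = 3: row 2 has {1,2,4,6}; col 6 has {1,5}; box has {1,2,4,5,6} → only 3 remains.
(3,1) = 5: row 3 has {1,3,4}; col 1 has {1,2,4,6}; box has {1,4,6} → only 5 remains.
(3,3) = 2: row 3 has {1,3,4,5}; col 3 has {1,4,5,6}; box has {1,4,5,6} → only 2 remains.
(3,6) = 6: row 3 has {1,2,3,4,5}; col 6 has {1,3,5}; box has {1,3} → only 6 remains.
(4,3) = 3: row 4 has {1,6}; col 3 has {1,2,4,5,6}; box has {1,2,4,5,6} → only 3 remains.
(4,4) = 4: row 4 has {1,3,6}; col 4 has {1,2,3,5,6}; box has {1,3,6} → only 4 remains.
(4,5) = 5: row 4 has {1,3,4,6}; col 5 has {1,2,4,6}; box has {1,3,4,6} → only 5 remains.
(4,6) = 2: row 4 has {1,3,4,5,6}; col 6 has {1,3,5,6}; box has {1,3,4,5,6} → only 2 remains.
(5,1) = 3: row 5 has {1,2,4,5,6}; col 1 has {1,2,4,5,6}; box has {1,2,4,5} → only 3 remains.
(6,2) = 6: row 6 has {1,2,5}; col 2 has {1,2,3,4}; box has {1,2,3,4,5} → only 6 remains.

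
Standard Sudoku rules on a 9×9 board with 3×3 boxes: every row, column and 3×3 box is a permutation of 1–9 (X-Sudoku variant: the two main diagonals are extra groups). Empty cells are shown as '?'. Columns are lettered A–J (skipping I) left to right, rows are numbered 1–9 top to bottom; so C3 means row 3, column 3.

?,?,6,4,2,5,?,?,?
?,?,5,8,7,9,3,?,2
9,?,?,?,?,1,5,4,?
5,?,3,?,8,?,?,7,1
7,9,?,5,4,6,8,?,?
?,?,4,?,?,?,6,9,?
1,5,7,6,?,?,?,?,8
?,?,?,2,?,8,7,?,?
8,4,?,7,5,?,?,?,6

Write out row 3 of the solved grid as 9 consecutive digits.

A1 = 3: row 1 has {2,4,5,6}; col 1 has {1,5,7,8,9}; box has {5,6,9}; main diagonal has {4,6} → only 3 remains.
J1 = 9: row 1 has {2,3,4,5,6}; col 9 has {1,2,6,8}; box has {2,3,4,5}; anti-diagonal has {4,5,7,8} → only 9 remains.
A2 = 4: row 2 has {2,3,5,7,8,9}; col 1 has {1,3,5,7,8,9}; box has {3,5,6,9} → only 4 remains.
B2 = 1: row 2 has {2,3,4,5,7,8,9}; col 2 has {4,5,9}; box has {3,4,5,6,9}; main diagonal has {3,4,6} → only 1 remains.
H2 = 6: row 2 has {1,2,3,4,5,7,8,9}; col 8 has {4,7,9}; box has {2,3,4,5,9}; anti-diagonal has {4,5,7,8,9} → only 6 remains.
D3 = 3: row 3 has {1,4,5,9}; col 4 has {2,4,5,6,7,8}; box has {1,2,4,5,7,8,9} → only 3 remains.
E3 = 6: row 3 has {1,3,4,5,9}; col 5 has {2,4,5,7,8}; box has {1,2,3,4,5,7,8,9} → only 6 remains.
J3 = 7: row 3 has {1,3,4,5,6,9}; col 9 has {1,2,6,8,9}; box has {2,3,4,5,6,9} → only 7 remains.
D4 = 9: row 4 has {1,3,5,7,8}; col 4 has {2,3,4,5,6,7,8}; box has {4,5,6,8}; main diagonal has {1,3,4,6} → only 9 remains.
F4 = 2: row 4 has {1,3,5,7,8,9}; col 6 has {1,5,6,8,9}; box has {4,5,6,8,9}; anti-diagonal has {4,5,6,7,8,9} → only 2 remains.
G4 = 4: row 4 has {1,2,3,5,7,8,9}; col 7 has {3,5,6,7,8}; box has {1,6,7,8,9} → only 4 remains.
J5 = 3: row 5 has {4,5,6,7,8,9}; col 9 has {1,2,6,7,8,9}; box has {1,4,6,7,8,9} → only 3 remains.
A6 = 2: row 6 has {4,6,9}; col 1 has {1,3,4,5,7,8,9}; box has {3,4,5,7,9} → only 2 remains.
B6 = 8: row 6 has {2,4,6,9}; col 2 has {1,4,5,9}; box has {2,3,4,5,7,9} → only 8 remains.
D6 = 1: row 6 has {2,4,6,8,9}; col 4 has {2,3,4,5,6,7,8,9}; box has {2,4,5,6,8,9}; anti-diagonal has {2,4,5,6,7,8,9} → only 1 remains.
E6 = 3: row 6 has {1,2,4,6,8,9}; col 5 has {2,4,5,6,7,8}; box has {1,2,4,5,6,8,9} → only 3 remains.
F6 = 7: row 6 has {1,2,3,4,6,8,9}; col 6 has {1,2,5,6,8,9}; box has {1,2,3,4,5,6,8,9}; main diagonal has {1,3,4,6,9} → only 7 remains.
J6 = 5: row 6 has {1,2,3,4,6,7,8,9}; col 9 has {1,2,3,6,7,8,9}; box has {1,3,4,6,7,8,9} → only 5 remains.
E7 = 9: row 7 has {1,5,6,7,8}; col 5 has {2,3,4,5,6,7,8}; box has {2,5,6,7,8} → only 9 remains.
G7 = 2: row 7 has {1,5,6,7,8,9}; col 7 has {3,4,5,6,7,8}; box has {6,7,8}; main diagonal has {1,3,4,6,7,9} → only 2 remains.
H7 = 3: row 7 has {1,2,5,6,7,8,9}; col 8 has {4,6,7,9}; box has {2,6,7,8} → only 3 remains.
A8 = 6: row 8 has {2,7,8}; col 1 has {1,2,3,4,5,7,8,9}; box has {1,4,5,7,8} → only 6 remains.
B8 = 3: row 8 has {2,6,7,8}; col 2 has {1,4,5,8,9}; box has {1,4,5,6,7,8}; anti-diagonal has {1,2,4,5,6,7,8,9} → only 3 remains.
C8 = 9: row 8 has {2,3,6,7,8}; col 3 has {3,4,5,6,7}; box has {1,3,4,5,6,7,8} → only 9 remains.
E8 = 1: row 8 has {2,3,6,7,8,9}; col 5 has {2,3,4,5,6,7,8,9}; box has {2,5,6,7,8,9} → only 1 remains.
H8 = 5: row 8 has {1,2,3,6,7,8,9}; col 8 has {3,4,6,7,9}; box has {2,3,6,7,8}; main diagonal has {1,2,3,4,6,7,9} → only 5 remains.
J8 = 4: row 8 has {1,2,3,5,6,7,8,9}; col 9 has {1,2,3,5,6,7,8,9}; box has {2,3,5,6,7,8} → only 4 remains.
C9 = 2: row 9 has {4,5,6,7,8}; col 3 has {3,4,5,6,7,9}; box has {1,3,4,5,6,7,8,9} → only 2 remains.
F9 = 3: row 9 has {2,4,5,6,7,8}; col 6 has {1,2,5,6,7,8,9}; box has {1,2,5,6,7,8,9} → only 3 remains.
H9 = 1: row 9 has {2,3,4,5,6,7,8}; col 8 has {3,4,5,6,7,9}; box has {2,3,4,5,6,7,8} → only 1 remains.
B1 = 7: row 1 has {2,3,4,5,6,9}; col 2 has {1,3,4,5,8,9}; box has {1,3,4,5,6,9} → only 7 remains.
G1 = 1: row 1 has {2,3,4,5,6,7,9}; col 7 has {2,3,4,5,6,7,8}; box has {2,3,4,5,6,7,9} → only 1 remains.
H1 = 8: row 1 has {1,2,3,4,5,6,7,9}; col 8 has {1,3,4,5,6,7,9}; box has {1,2,3,4,5,6,7,9} → only 8 remains.
B3 = 2: row 3 has {1,3,4,5,6,7,9}; col 2 has {1,3,4,5,7,8,9}; box has {1,3,4,5,6,7,9} → only 2 remains.
C3 = 8: row 3 has {1,2,3,4,5,6,7,9}; col 3 has {2,3,4,5,6,7,9}; box has {1,2,3,4,5,6,7,9}; main diagonal has {1,2,3,4,5,6,7,9} → only 8 remains.

928361547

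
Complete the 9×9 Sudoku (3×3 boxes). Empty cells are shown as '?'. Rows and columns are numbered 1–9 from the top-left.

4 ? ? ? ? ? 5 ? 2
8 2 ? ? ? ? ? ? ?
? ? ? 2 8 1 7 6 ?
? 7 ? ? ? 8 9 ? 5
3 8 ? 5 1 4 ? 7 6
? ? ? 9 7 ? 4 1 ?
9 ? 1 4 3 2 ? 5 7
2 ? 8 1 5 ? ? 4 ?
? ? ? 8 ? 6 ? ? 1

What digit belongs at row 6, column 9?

8

row 3, column 1 = 5: row 3 has {1,2,6,7,8}; col 1 has {2,3,4,8,9}; box has {2,4,8} → only 5 remains.
row 5, column 7 = 2: row 5 has {1,3,4,5,6,7,8}; col 7 has {4,5,7,9}; box has {1,4,5,6,7,9} → only 2 remains.
row 6, column 1 = 6: row 6 has {1,4,7,9}; col 1 has {2,3,4,5,8,9}; box has {3,7,8} → only 6 remains.
row 6, column 2 = 5: row 6 has {1,4,6,7,9}; col 2 has {2,7,8}; box has {3,6,7,8} → only 5 remains.
row 6, column 3 = 2: row 6 has {1,4,5,6,7,9}; col 3 has {1,8}; box has {3,5,6,7,8} → only 2 remains.
row 6, column 6 = 3: row 6 has {1,2,4,5,6,7,9}; col 6 has {1,2,4,6,8}; box has {1,4,5,7,8,9} → only 3 remains.
row 6, column 9 = 8: row 6 has {1,2,3,4,5,6,7,9}; col 9 has {1,2,5,6,7}; box has {1,2,4,5,6,7,9} → only 8 remains.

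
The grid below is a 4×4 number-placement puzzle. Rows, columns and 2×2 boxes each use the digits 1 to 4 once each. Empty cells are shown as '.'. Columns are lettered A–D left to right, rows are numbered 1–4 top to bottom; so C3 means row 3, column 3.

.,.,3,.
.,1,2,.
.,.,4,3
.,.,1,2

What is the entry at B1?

D2 = 4: row 2 has {1,2}; col 4 has {2,3}; box has {2,3} → only 4 remains.
B3 = 2: row 3 has {3,4}; col 2 has {1}; box has {} → only 2 remains.
B1 = 4: row 1 has {3}; col 2 has {1,2}; box has {1} → only 4 remains.

4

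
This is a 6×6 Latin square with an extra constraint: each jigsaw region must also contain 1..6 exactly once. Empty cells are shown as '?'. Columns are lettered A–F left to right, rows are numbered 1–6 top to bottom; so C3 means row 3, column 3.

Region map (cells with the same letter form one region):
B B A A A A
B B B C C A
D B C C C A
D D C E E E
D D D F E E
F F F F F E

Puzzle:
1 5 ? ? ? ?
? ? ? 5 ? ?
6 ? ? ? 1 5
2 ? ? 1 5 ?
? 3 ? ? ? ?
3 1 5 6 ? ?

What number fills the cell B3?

A2 = 4: row 2 has {5}; col 1 has {1,2,3,6}; region has {1,5} → only 4 remains.
B3 = 2: row 3 has {1,5,6}; col 2 has {1,3,5}; region has {1,4,5} → only 2 remains.

2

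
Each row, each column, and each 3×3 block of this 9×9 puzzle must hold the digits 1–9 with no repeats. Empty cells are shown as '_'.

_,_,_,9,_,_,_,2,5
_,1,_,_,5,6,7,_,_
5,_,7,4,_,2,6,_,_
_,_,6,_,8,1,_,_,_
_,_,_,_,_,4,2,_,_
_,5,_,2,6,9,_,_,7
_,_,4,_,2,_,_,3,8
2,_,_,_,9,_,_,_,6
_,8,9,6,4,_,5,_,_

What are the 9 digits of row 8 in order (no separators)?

235897416

row 2, column 3 = 2 (hidden single in row 2).
row 3, column 8 = 8 (hidden single in row 3).
row 4, column 2 = 2 (hidden single in row 4).
row 5, column 8 = 6 (hidden single in row 5).
row 5, column 4 = 5 (hidden single in row 5).
row 4, column 8 = 5 (hidden single in row 4).
row 7, column 6 = 5 (hidden single in row 7).
row 7, column 7 = 9 (hidden single in row 7).
row 8, column 3 = 5: in row 8, 5 can only go here (every other open cell in that row sees a 5).
row 9, column 9 = 2 (hidden single in row 9).
row 1, column 2 = 4 (hidden single in column 2).
row 1, column 1 = 6 (hidden single in row 1).
row 7, column 2 = 6 (hidden single in row 7).
row 6, column 7 = 8 (hidden single in column 7).
row 2, column 8 = 9 (hidden single in column 8).
row 2, column 9 = 4 (hidden single in row 2).
row 3, column 2 = 9 (hidden single in row 3).
Singles propagation stalls; row 8, column 2 is still open with candidates {3,7}.
  Try row 8, column 2 = 7: this forces row 5, column 2=3; then row 6 has no cell left for 3 — contradiction.
So row 8, column 2 = 3.
row 5, column 2 = 7 (sole candidate).
row 5, column 5 = 3 (sole candidate).
row 3, column 5 = 1 (sole candidate).
row 3, column 9 = 3 (sole candidate).
row 4, column 4 = 7 (sole candidate).
row 4, column 9 = 9 (sole candidate).
row 5, column 9 = 1 (sole candidate).
row 6, column 8 = 4 (sole candidate).
row 7, column 4 = 1 (sole candidate).
row 8, column 4 = 8: row 8 has {2,3,5,6,9}; col 4 has {1,2,4,5,6,7,9}; box has {1,2,4,5,6,9} → only 8 remains.
row 8, column 6 = 7: row 8 has {2,3,5,6,8,9}; col 6 has {1,2,4,5,6,9}; box has {1,2,4,5,6,8,9} → only 7 remains.
row 8, column 8 = 1: row 8 has {2,3,5,6,7,8,9}; col 8 has {2,3,4,5,6,8,9}; box has {2,3,5,6,8,9} → only 1 remains.
row 9, column 6 = 3 (sole candidate).
row 9, column 8 = 7 (sole candidate).
row 1, column 5 = 7 (sole candidate).
row 1, column 6 = 8 (sole candidate).
row 1, column 7 = 1 (sole candidate).
row 2, column 4 = 3 (sole candidate).
row 4, column 7 = 3 (sole candidate).
row 5, column 3 = 8 (sole candidate).
row 7, column 1 = 7 (sole candidate).
row 8, column 7 = 4: row 8 has {1,2,3,5,6,7,8,9}; col 7 has {1,2,3,5,6,7,8,9}; box has {1,2,3,5,6,7,8,9} → only 4 remains.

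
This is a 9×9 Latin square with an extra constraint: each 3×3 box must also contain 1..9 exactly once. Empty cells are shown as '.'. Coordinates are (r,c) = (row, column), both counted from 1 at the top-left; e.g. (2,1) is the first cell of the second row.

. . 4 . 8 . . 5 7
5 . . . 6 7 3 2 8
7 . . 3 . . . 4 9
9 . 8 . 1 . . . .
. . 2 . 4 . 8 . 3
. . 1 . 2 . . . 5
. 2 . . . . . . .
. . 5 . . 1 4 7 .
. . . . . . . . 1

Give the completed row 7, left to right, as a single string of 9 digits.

123574986

(2,3) = 9: row 2 has {2,3,5,6,7,8}; col 3 has {1,2,4,5,8}; box has {4,5,7} → only 9 remains.
(3,3) = 6: row 3 has {3,4,7,9}; col 3 has {1,2,4,5,8,9}; box has {4,5,7,9} → only 6 remains.
(3,5) = 5: row 3 has {3,4,6,7,9}; col 5 has {1,2,4,6,8}; box has {3,6,7,8} → only 5 remains.
(3,6) = 2: row 3 has {3,4,5,6,7,9}; col 6 has {1,7}; box has {3,5,6,7,8} → only 2 remains.
(3,7) = 1: row 3 has {2,3,4,5,6,7,9}; col 7 has {3,4,8}; box has {2,3,4,5,7,8,9} → only 1 remains.
(4,8) = 6: row 4 has {1,8,9}; col 8 has {2,4,5,7}; box has {3,5,8} → only 6 remains.
(5,1) = 6: row 5 has {2,3,4,8}; col 1 has {5,7,9}; box has {1,2,8,9} → only 6 remains.
(6,8) = 9: row 6 has {1,2,5}; col 8 has {2,4,5,6,7}; box has {3,5,6,8} → only 9 remains.
(7,9) = 6: row 7 has {2}; col 9 has {1,3,5,7,8,9}; box has {1,4,7} → only 6 remains.
(8,9) = 2: row 8 has {1,4,5,7}; col 9 has {1,3,5,6,7,8,9}; box has {1,4,6,7} → only 2 remains.
(1,6) = 9: row 1 has {4,5,7,8}; col 6 has {1,2,7}; box has {2,3,5,6,7,8} → only 9 remains.
(1,7) = 6: row 1 has {4,5,7,8,9}; col 7 has {1,3,4,8}; box has {1,2,3,4,5,7,8,9} → only 6 remains.
(2,2) = 1: row 2 has {2,3,5,6,7,8,9}; col 2 has {2}; box has {4,5,6,7,9} → only 1 remains.
(2,4) = 4: row 2 has {1,2,3,5,6,7,8,9}; col 4 has {3}; box has {2,3,5,6,7,8,9} → only 4 remains.
(3,2) = 8: row 3 has {1,2,3,4,5,6,7,9}; col 2 has {1,2}; box has {1,4,5,6,7,9} → only 8 remains.
(4,9) = 4: row 4 has {1,6,8,9}; col 9 has {1,2,3,5,6,7,8,9}; box has {3,5,6,8,9} → only 4 remains.
(5,6) = 5: row 5 has {2,3,4,6,8}; col 6 has {1,2,7,9}; box has {1,2,4} → only 5 remains.
(5,8) = 1: row 5 has {2,3,4,5,6,8}; col 8 has {2,4,5,6,7,9}; box has {3,4,5,6,8,9} → only 1 remains.
(6,7) = 7: row 6 has {1,2,5,9}; col 7 has {1,3,4,6,8}; box has {1,3,4,5,6,8,9} → only 7 remains.
(1,2) = 3: row 1 has {4,5,6,7,8,9}; col 2 has {1,2,8}; box has {1,4,5,6,7,8,9} → only 3 remains.
(1,4) = 1: row 1 has {3,4,5,6,7,8,9}; col 4 has {3,4}; box has {2,3,4,5,6,7,8,9} → only 1 remains.
(4,4) = 7: row 4 has {1,4,6,8,9}; col 4 has {1,3,4}; box has {1,2,4,5} → only 7 remains.
(4,6) = 3: row 4 has {1,4,6,7,8,9}; col 6 has {1,2,5,7,9}; box has {1,2,4,5,7} → only 3 remains.
(4,7) = 2: row 4 has {1,3,4,6,7,8,9}; col 7 has {1,3,4,6,7,8}; box has {1,3,4,5,6,7,8,9} → only 2 remains.
(5,2) = 7: row 5 has {1,2,3,4,5,6,8}; col 2 has {1,2,3,8}; box has {1,2,6,8,9} → only 7 remains.
(5,4) = 9: row 5 has {1,2,3,4,5,6,7,8}; col 4 has {1,3,4,7}; box has {1,2,3,4,5,7} → only 9 remains.
(6,2) = 4: row 6 has {1,2,5,7,9}; col 2 has {1,2,3,7,8}; box has {1,2,6,7,8,9} → only 4 remains.
(1,1) = 2: row 1 has {1,3,4,5,6,7,8,9}; col 1 has {5,6,7,9}; box has {1,3,4,5,6,7,8,9} → only 2 remains.
(4,2) = 5: row 4 has {1,2,3,4,6,7,8,9}; col 2 has {1,2,3,4,7,8}; box has {1,2,4,6,7,8,9} → only 5 remains.
(6,1) = 3: row 6 has {1,2,4,5,7,9}; col 1 has {2,5,6,7,9}; box has {1,2,4,5,6,7,8,9} → only 3 remains.
(8,1) = 8: row 8 has {1,2,4,5,7}; col 1 has {2,3,5,6,7,9}; box has {2,5} → only 8 remains.
(8,4) = 6: row 8 has {1,2,4,5,7,8}; col 4 has {1,3,4,7,9}; box has {1} → only 6 remains.
(9,1) = 4: row 9 has {1}; col 1 has {2,3,5,6,7,8,9}; box has {2,5,8} → only 4 remains.
(9,6) = 8: row 9 has {1,4}; col 6 has {1,2,3,5,7,9}; box has {1,6} → only 8 remains.
(9,8) = 3: row 9 has {1,4,8}; col 8 has {1,2,4,5,6,7,9}; box has {1,2,4,6,7} → only 3 remains.
(6,4) = 8: row 6 has {1,2,3,4,5,7,9}; col 4 has {1,3,4,6,7,9}; box has {1,2,3,4,5,7,9} → only 8 remains.
(6,6) = 6: row 6 has {1,2,3,4,5,7,8,9}; col 6 has {1,2,3,5,7,8,9}; box has {1,2,3,4,5,7,8,9} → only 6 remains.
(7,1) = 1: row 7 has {2,6}; col 1 has {2,3,4,5,6,7,8,9}; box has {2,4,5,8} → only 1 remains.
(7,4) = 5: row 7 has {1,2,6}; col 4 has {1,3,4,6,7,8,9}; box has {1,6,8} → only 5 remains.
(7,6) = 4: row 7 has {1,2,5,6}; col 6 has {1,2,3,5,6,7,8,9}; box has {1,5,6,8} → only 4 remains.
(7,7) = 9: row 7 has {1,2,4,5,6}; col 7 has {1,2,3,4,6,7,8}; box has {1,2,3,4,6,7} → only 9 remains.
(7,8) = 8: row 7 has {1,2,4,5,6,9}; col 8 has {1,2,3,4,5,6,7,9}; box has {1,2,3,4,6,7,9} → only 8 remains.
(8,2) = 9: row 8 has {1,2,4,5,6,7,8}; col 2 has {1,2,3,4,5,7,8}; box has {1,2,4,5,8} → only 9 remains.
(8,5) = 3: row 8 has {1,2,4,5,6,7,8,9}; col 5 has {1,2,4,5,6,8}; box has {1,4,5,6,8} → only 3 remains.
(9,2) = 6: row 9 has {1,3,4,8}; col 2 has {1,2,3,4,5,7,8,9}; box has {1,2,4,5,8,9} → only 6 remains.
(9,3) = 7: row 9 has {1,3,4,6,8}; col 3 has {1,2,4,5,6,8,9}; box has {1,2,4,5,6,8,9} → only 7 remains.
(9,4) = 2: row 9 has {1,3,4,6,7,8}; col 4 has {1,3,4,5,6,7,8,9}; box has {1,3,4,5,6,8} → only 2 remains.
(9,5) = 9: row 9 has {1,2,3,4,6,7,8}; col 5 has {1,2,3,4,5,6,8}; box has {1,2,3,4,5,6,8} → only 9 remains.
(9,7) = 5: row 9 has {1,2,3,4,6,7,8,9}; col 7 has {1,2,3,4,6,7,8,9}; box has {1,2,3,4,6,7,8,9} → only 5 remains.
(7,3) = 3: row 7 has {1,2,4,5,6,8,9}; col 3 has {1,2,4,5,6,7,8,9}; box has {1,2,4,5,6,7,8,9} → only 3 remains.
(7,5) = 7: row 7 has {1,2,3,4,5,6,8,9}; col 5 has {1,2,3,4,5,6,8,9}; box has {1,2,3,4,5,6,8,9} → only 7 remains.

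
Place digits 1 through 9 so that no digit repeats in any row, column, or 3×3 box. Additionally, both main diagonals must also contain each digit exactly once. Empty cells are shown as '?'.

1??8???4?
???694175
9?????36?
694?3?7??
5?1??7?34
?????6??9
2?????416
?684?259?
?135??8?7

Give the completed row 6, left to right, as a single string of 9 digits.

r1c9 = 2 (sole candidate).
r2c3 = 2 (sole candidate).
r3c3 = 5 (sole candidate).
r3c6 = 1 (sole candidate).
r3c9 = 8 (sole candidate).
r4c4 = 2 (sole candidate).
r4c9 = 1 (sole candidate).
r5c4 = 9 (sole candidate).
r5c5 = 8 (sole candidate).
r6c3 = 7: row 6 has {6,9}; col 3 has {1,2,3,4,5,8}; box has {1,4,5,6,9} → only 7 remains.
r6c4 = 1: row 6 has {6,7,9}; col 4 has {2,4,5,6,8,9}; box has {2,3,6,7,8,9}; anti-diagonal has {2,3,6,7,8} → only 1 remains.
r6c7 = 2: row 6 has {1,6,7,9}; col 7 has {1,3,4,5,7,8}; box has {1,3,4,7,9} → only 2 remains.
r7c3 = 9 (sole candidate).
r7c5 = 7 (sole candidate).
r8c1 = 7 (sole candidate).
r8c5 = 1 (sole candidate).
r8c9 = 3 (sole candidate).
r9c1 = 4 (sole candidate).
r9c5 = 6 (sole candidate).
r9c6 = 9 (sole candidate).
r9c8 = 2 (sole candidate).
r1c3 = 6 (sole candidate).
r1c5 = 5 (sole candidate).
r1c6 = 3 (sole candidate).
r1c7 = 9 (sole candidate).
r2c2 = 3 (sole candidate).
r3c4 = 7 (sole candidate).
r3c5 = 2 (sole candidate).
r4c6 = 5 (sole candidate).
r4c8 = 8 (sole candidate).
r5c2 = 2 (sole candidate).
r5c7 = 6 (sole candidate).
r6c2 = 8: row 6 has {1,2,6,7,9}; col 2 has {1,2,3,6,9}; box has {1,2,4,5,6,7,9} → only 8 remains.
r6c5 = 4: row 6 has {1,2,6,7,8,9}; col 5 has {1,2,3,5,6,7,8,9}; box has {1,2,3,5,6,7,8,9} → only 4 remains.
r6c8 = 5: row 6 has {1,2,4,6,7,8,9}; col 8 has {1,2,3,4,6,7,8,9}; box has {1,2,3,4,6,7,8,9} → only 5 remains.
r7c2 = 5 (sole candidate).
r7c4 = 3 (sole candidate).
r7c6 = 8 (sole candidate).
r1c2 = 7 (sole candidate).
r2c1 = 8 (sole candidate).
r3c2 = 4 (sole candidate).
r6c1 = 3: row 6 has {1,2,4,5,6,7,8,9}; col 1 has {1,2,4,5,6,7,8,9}; box has {1,2,4,5,6,7,8,9} → only 3 remains.

387146259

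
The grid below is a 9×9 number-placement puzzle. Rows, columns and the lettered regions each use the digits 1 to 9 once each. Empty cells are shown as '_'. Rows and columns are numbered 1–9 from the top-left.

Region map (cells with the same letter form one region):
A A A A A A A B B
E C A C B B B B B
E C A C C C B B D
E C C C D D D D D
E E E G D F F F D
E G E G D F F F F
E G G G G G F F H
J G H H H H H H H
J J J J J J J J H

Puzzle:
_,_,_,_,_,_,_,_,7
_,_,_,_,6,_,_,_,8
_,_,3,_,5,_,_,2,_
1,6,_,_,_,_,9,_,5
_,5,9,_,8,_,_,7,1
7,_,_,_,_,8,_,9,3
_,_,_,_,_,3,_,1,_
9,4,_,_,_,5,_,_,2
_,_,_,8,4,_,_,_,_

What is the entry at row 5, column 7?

row 6, column 5 = 2 (sole candidate).
row 6, column 2 = 1 (sole candidate).
row 1, column 8 = 3 (hidden single in row 1).
row 4, column 8 = 4 (sole candidate).
row 2, column 8 = 5 (sole candidate).
row 3, column 9 = 6 (sole candidate).
row 4, column 6 = 7 (sole candidate).
row 9, column 8 = 6 (sole candidate).
row 9, column 9 = 9 (sole candidate).
row 4, column 5 = 3 (sole candidate).
row 7, column 9 = 4 (sole candidate).
row 8, column 8 = 8 (sole candidate).
row 4, column 4 = 2 (sole candidate).
row 5, column 4 = 6 (sole candidate).
row 6, column 4 = 5 (sole candidate).
row 4, column 3 = 8 (sole candidate).
row 3, column 1 = 8 (hidden single in row 3).
row 5, column 1 = 3 (hidden single in row 5).
row 7, column 7 = 5 (hidden single in row 7).
row 7, column 2 = 8 (hidden single in row 7).
row 1, column 7 = 8 (hidden single in row 1).
row 7, column 1 = 6 (hidden single in row 7).
row 6, column 3 = 4 (sole candidate).
row 6, column 7 = 6 (sole candidate).
row 2, column 1 = 2 (sole candidate).
row 9, column 1 = 5 (sole candidate).
row 1, column 1 = 4 (sole candidate).
row 1, column 3 = 5 (hidden single in row 1).
row 1, column 6 = 6 (hidden single in row 1).
row 1, column 2 = 2 (hidden single in row 1).
row 7, column 3 = 2 (hidden single in row 7).
row 8, column 3 = 6 (hidden single in row 8).
row 2, column 3 = 7 (hidden single in region A).
row 9, column 3 = 1 (sole candidate).
row 9, column 6 = 2 (sole candidate).
row 5, column 6 = 4 (sole candidate).
row 5, column 7 = 2: row 5 has {1,3,4,5,6,7,8,9}; col 7 has {5,6,8,9}; region has {1,3,4,5,6,7,8,9} → only 2 remains.

2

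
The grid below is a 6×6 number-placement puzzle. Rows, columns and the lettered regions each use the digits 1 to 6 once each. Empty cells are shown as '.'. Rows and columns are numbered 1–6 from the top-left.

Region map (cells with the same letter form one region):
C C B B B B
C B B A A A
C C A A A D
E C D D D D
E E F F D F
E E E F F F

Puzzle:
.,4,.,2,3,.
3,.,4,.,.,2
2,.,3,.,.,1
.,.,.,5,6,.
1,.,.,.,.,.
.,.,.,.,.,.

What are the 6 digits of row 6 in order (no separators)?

635124

R4C1 = 4 (sole candidate).
R4C2 = 1 (sole candidate).
R4C3 = 2 (sole candidate).
R4C6 = 3 (sole candidate).
R5C5 = 4 (sole candidate).
R3C5 = 5 (sole candidate).
R2C5 = 1 (sole candidate).
R3C2 = 6 (sole candidate).
R3C4 = 4 (sole candidate).
R6C5 = 2: row 6 has {}; col 5 has {1,3,4,5,6}; region has {} → only 2 remains.
R1C1 = 5 (sole candidate).
R1C6 = 6 (sole candidate).
R2C2 = 5 (sole candidate).
R2C4 = 6 (sole candidate).
R5C4 = 3 (sole candidate).
R5C6 = 5 (sole candidate).
R6C1 = 6: row 6 has {2}; col 1 has {1,2,3,4,5}; region has {1,4} → only 6 remains.
R6C2 = 3: row 6 has {2,6}; col 2 has {1,4,5,6}; region has {1,4,6} → only 3 remains.
R6C3 = 5: row 6 has {2,3,6}; col 3 has {2,3,4}; region has {1,3,4,6} → only 5 remains.
R6C4 = 1: row 6 has {2,3,5,6}; col 4 has {2,3,4,5,6}; region has {2,3,5} → only 1 remains.
R6C6 = 4: row 6 has {1,2,3,5,6}; col 6 has {1,2,3,5,6}; region has {1,2,3,5} → only 4 remains.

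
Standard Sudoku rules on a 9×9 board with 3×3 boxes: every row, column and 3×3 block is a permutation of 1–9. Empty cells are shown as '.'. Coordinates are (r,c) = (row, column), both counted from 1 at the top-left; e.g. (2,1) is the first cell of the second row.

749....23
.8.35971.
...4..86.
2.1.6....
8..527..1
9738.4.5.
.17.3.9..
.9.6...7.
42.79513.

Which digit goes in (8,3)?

8

(1,4) = 1: row 1 has {2,3,4,7,9}; col 4 has {3,4,5,6,7,8}; box has {3,4,5,9} → only 1 remains.
(1,5) = 8: row 1 has {1,2,3,4,7,9}; col 5 has {2,3,5,6,9}; box has {1,3,4,5,9} → only 8 remains.
(1,6) = 6: row 1 has {1,2,3,4,7,8,9}; col 6 has {4,5,7,9}; box has {1,3,4,5,8,9} → only 6 remains.
(1,7) = 5: row 1 has {1,2,3,4,6,7,8,9}; col 7 has {1,7,8,9}; box has {1,2,3,6,7,8} → only 5 remains.
(2,1) = 6: row 2 has {1,3,5,7,8,9}; col 1 has {2,4,7,8,9}; box has {4,7,8,9} → only 6 remains.
(2,3) = 2: row 2 has {1,3,5,6,7,8,9}; col 3 has {1,3,7,9}; box has {4,6,7,8,9} → only 2 remains.
(2,9) = 4: row 2 has {1,2,3,5,6,7,8,9}; col 9 has {1,3}; box has {1,2,3,5,6,7,8} → only 4 remains.
(3,3) = 5: row 3 has {4,6,8}; col 3 has {1,2,3,7,9}; box has {2,4,6,7,8,9} → only 5 remains.
(3,5) = 7: row 3 has {4,5,6,8}; col 5 has {2,3,5,6,8,9}; box has {1,3,4,5,6,8,9} → only 7 remains.
(3,6) = 2: row 3 has {4,5,6,7,8}; col 6 has {4,5,6,7,9}; box has {1,3,4,5,6,7,8,9} → only 2 remains.
(3,9) = 9: row 3 has {2,4,5,6,7,8}; col 9 has {1,3,4}; box has {1,2,3,4,5,6,7,8} → only 9 remains.
(4,2) = 5: row 4 has {1,2,6}; col 2 has {1,2,4,7,8,9}; box has {1,2,3,7,8,9} → only 5 remains.
(4,4) = 9: row 4 has {1,2,5,6}; col 4 has {1,3,4,5,6,7,8}; box has {2,4,5,6,7,8} → only 9 remains.
(4,6) = 3: row 4 has {1,2,5,6,9}; col 6 has {2,4,5,6,7,9}; box has {2,4,5,6,7,8,9} → only 3 remains.
(4,7) = 4: row 4 has {1,2,3,5,6,9}; col 7 has {1,5,7,8,9}; box has {1,5} → only 4 remains.
(4,8) = 8: row 4 has {1,2,3,4,5,6,9}; col 8 has {1,2,3,5,6,7}; box has {1,4,5} → only 8 remains.
(4,9) = 7: row 4 has {1,2,3,4,5,6,8,9}; col 9 has {1,3,4,9}; box has {1,4,5,8} → only 7 remains.
(5,2) = 6: row 5 has {1,2,5,7,8}; col 2 has {1,2,4,5,7,8,9}; box has {1,2,3,5,7,8,9} → only 6 remains.
(5,3) = 4: row 5 has {1,2,5,6,7,8}; col 3 has {1,2,3,5,7,9}; box has {1,2,3,5,6,7,8,9} → only 4 remains.
(5,7) = 3: row 5 has {1,2,4,5,6,7,8}; col 7 has {1,4,5,7,8,9}; box has {1,4,5,7,8} → only 3 remains.
(5,8) = 9: row 5 has {1,2,3,4,5,6,7,8}; col 8 has {1,2,3,5,6,7,8}; box has {1,3,4,5,7,8} → only 9 remains.
(6,5) = 1: row 6 has {3,4,5,7,8,9}; col 5 has {2,3,5,6,7,8,9}; box has {2,3,4,5,6,7,8,9} → only 1 remains.
(7,1) = 5: row 7 has {1,3,7,9}; col 1 has {2,4,6,7,8,9}; box has {1,2,4,7,9} → only 5 remains.
(7,4) = 2: row 7 has {1,3,5,7,9}; col 4 has {1,3,4,5,6,7,8,9}; box has {3,5,6,7,9} → only 2 remains.
(7,6) = 8: row 7 has {1,2,3,5,7,9}; col 6 has {2,3,4,5,6,7,9}; box has {2,3,5,6,7,9} → only 8 remains.
(7,8) = 4: row 7 has {1,2,3,5,7,8,9}; col 8 has {1,2,3,5,6,7,8,9}; box has {1,3,7,9} → only 4 remains.
(7,9) = 6: row 7 has {1,2,3,4,5,7,8,9}; col 9 has {1,3,4,7,9}; box has {1,3,4,7,9} → only 6 remains.
(8,1) = 3: row 8 has {6,7,9}; col 1 has {2,4,5,6,7,8,9}; box has {1,2,4,5,7,9} → only 3 remains.
(8,3) = 8: row 8 has {3,6,7,9}; col 3 has {1,2,3,4,5,7,9}; box has {1,2,3,4,5,7,9} → only 8 remains.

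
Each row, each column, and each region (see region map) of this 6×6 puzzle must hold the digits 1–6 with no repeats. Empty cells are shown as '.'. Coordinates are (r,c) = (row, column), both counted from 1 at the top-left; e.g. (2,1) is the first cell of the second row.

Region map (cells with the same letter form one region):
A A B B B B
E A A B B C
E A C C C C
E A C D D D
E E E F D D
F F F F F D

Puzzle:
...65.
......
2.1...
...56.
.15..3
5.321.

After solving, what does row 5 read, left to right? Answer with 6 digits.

(5,4) = 4: row 5 has {1,3,5}; col 4 has {2,5,6}; region has {1,2,3,5} → only 4 remains.
(5,5) = 2: row 5 has {1,3,4,5}; col 5 has {1,5,6}; region has {3,5,6} → only 2 remains.
(6,2) = 6: row 6 has {1,2,3,5}; col 2 has {1}; region has {1,2,3,4,5} → only 6 remains.
(6,6) = 4: row 6 has {1,2,3,5,6}; col 6 has {3}; region has {2,3,5,6} → only 4 remains.
(3,4) = 3: row 3 has {1,2}; col 4 has {2,4,5,6}; region has {1} → only 3 remains.
(3,5) = 4: row 3 has {1,2,3}; col 5 has {1,2,5,6}; region has {1,3} → only 4 remains.
(4,3) = 2: row 4 has {5,6}; col 3 has {1,3,5}; region has {1,3,4} → only 2 remains.
(4,6) = 1: row 4 has {2,5,6}; col 6 has {3,4}; region has {2,3,4,5,6} → only 1 remains.
(5,1) = 6: row 5 has {1,2,3,4,5}; col 1 has {2,5}; region has {1,2,5} → only 6 remains.

615423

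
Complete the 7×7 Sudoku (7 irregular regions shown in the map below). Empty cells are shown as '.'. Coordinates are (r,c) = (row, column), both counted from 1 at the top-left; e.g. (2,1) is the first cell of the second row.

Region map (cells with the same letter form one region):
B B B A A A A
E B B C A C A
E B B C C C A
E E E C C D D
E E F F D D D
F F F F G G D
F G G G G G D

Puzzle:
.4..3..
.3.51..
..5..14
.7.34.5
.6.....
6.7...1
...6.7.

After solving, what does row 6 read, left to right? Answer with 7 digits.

6574231

(3,2) = 2 (sole candidate).
(3,4) = 7 (sole candidate).
(3,5) = 6 (sole candidate).
(6,2) = 5: row 6 has {1,6,7}; col 2 has {2,3,4,6,7}; region has {6,7} → only 5 remains.
(6,5) = 2: row 6 has {1,5,6,7}; col 5 has {1,3,4,6}; region has {6,7} → only 2 remains.
(7,2) = 1 (sole candidate).
(7,5) = 5 (sole candidate).
(1,4) = 2 (sole candidate).
(2,3) = 6 (sole candidate).
(2,6) = 2 (sole candidate).
(2,7) = 7 (sole candidate).
(3,1) = 3 (sole candidate).
(4,6) = 6 (sole candidate).
(5,5) = 7 (sole candidate).
(6,4) = 4: row 6 has {1,2,5,6,7}; col 4 has {2,3,5,6,7}; region has {5,6,7} → only 4 remains.
(6,6) = 3: row 6 has {1,2,4,5,6,7}; col 6 has {1,2,6,7}; region has {1,2,5,6,7} → only 3 remains.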